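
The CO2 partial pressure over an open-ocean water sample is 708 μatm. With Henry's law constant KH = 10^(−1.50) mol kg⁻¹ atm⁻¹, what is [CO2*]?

[CO2*] = 22.4 μmol/kg

KH = 10^(−1.50) = 3.162×10^-2 mol kg⁻¹ atm⁻¹
[CO2*] = KH · pCO2 = 3.162×10^-2 × 708×10^-6 atm = 2.24×10^-5 mol/kg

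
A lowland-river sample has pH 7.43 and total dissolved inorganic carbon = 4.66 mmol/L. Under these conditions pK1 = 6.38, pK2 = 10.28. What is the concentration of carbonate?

[CO3²⁻] = 6.04 μmol/L

α₂ = 1 / (1 + [H⁺]/K2 + [H⁺]²/(K1K2)) = 1 / (1 + 10^+2.85 + 10^+1.80)
   = 1 / (1 + 707.95 + 63.096) = 1/772.04 = 0.001295
[CO3²⁻] = α₂ × DIC = 0.001295 × 4.66 = 0.00604 mmol/L = 6.04 μmol/L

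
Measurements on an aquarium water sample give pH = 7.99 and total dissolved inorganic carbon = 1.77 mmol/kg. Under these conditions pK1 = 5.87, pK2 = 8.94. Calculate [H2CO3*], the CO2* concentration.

[CO2*] = 12.0 μmol/kg

α₀ = 1 / (1 + K1/[H⁺] + K1K2/[H⁺]²) = 1 / (1 + 10^+2.12 + 10^+1.17)
   = 1 / (1 + 131.83 + 14.791) = 1/147.62 = 0.006774
[CO2*] = α₀ × DIC = 0.006774 × 1.77 = 0.0120 mmol/kg = 12.0 μmol/kg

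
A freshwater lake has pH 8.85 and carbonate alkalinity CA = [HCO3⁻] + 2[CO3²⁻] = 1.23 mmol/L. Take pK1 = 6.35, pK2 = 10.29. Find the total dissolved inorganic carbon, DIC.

DIC = 1.19 mmol/L

CA = [HCO3⁻] + 2[CO3²⁻] = (α₁ + 2α₂)·DIC
At pH 8.85: [H⁺]/K1 = 10^-2.50 = 0.0031623, K2/[H⁺] = 10^-1.44 = 0.036308
α₁ = 1/(1 + 0.0031623 + 0.036308) = 1/1.0395 = 0.9620; α₂ = α₁·K2/[H⁺] = 0.03493
α₁ + 2α₂ = 1.0319
DIC = CA / (α₁ + 2α₂) = 1.23 / 1.0319 = 1.19 mmol/L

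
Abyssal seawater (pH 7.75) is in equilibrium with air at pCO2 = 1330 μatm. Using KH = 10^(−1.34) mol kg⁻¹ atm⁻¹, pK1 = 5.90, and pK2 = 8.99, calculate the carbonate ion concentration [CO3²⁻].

[CO2*] = KH · pCO2 = 10^(−1.34) × 1330×10^-6 = 6.079×10^-5 mol/kg
α₀ = 1/(1 + K1/[H⁺] + K1K2/[H⁺]²) = 1/(1 + 10^+1.85 + 10^+0.61) = 0.01318
DIC = [CO2*]/α₀ = 6.079×10^-5 / 0.01318 = 4.612 mmol/kg
[CO3²⁻] = α₂·DIC; α₂ = 0.05370, so [CO3²⁻] = 0.05370 × 4.612 = 0.248 mmol/kg

[CO3²⁻] = 0.248 mmol/kg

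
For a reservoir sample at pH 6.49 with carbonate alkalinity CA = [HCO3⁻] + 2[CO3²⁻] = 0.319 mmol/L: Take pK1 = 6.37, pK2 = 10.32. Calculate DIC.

DIC = 0.561 mmol/L

CA = [HCO3⁻] + 2[CO3²⁻] = (α₁ + 2α₂)·DIC
At pH 6.49: [H⁺]/K1 = 10^-0.12 = 0.75858, K2/[H⁺] = 10^-3.83 = 0.00014791
α₁ = 1/(1 + 0.75858 + 0.00014791) = 1/1.7587 = 0.5686; α₂ = α₁·K2/[H⁺] = 8.410×10^-5
α₁ + 2α₂ = 0.5688
DIC = CA / (α₁ + 2α₂) = 0.319 / 0.5688 = 0.561 mmol/L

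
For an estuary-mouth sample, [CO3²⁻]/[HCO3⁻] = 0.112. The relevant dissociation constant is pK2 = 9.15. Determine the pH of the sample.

pH = 8.20

From K2 = [H⁺][CO3²⁻]/[HCO3⁻]:  pH = pK2 + log₁₀([CO3²⁻]/[HCO3⁻])
log₁₀(0.112) = -0.951
pH = 9.15 + (-0.951) = 8.20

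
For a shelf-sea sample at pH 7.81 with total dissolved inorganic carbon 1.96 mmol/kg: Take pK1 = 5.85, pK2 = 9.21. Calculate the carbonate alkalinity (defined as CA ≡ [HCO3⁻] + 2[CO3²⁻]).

CA = [HCO3⁻] + 2[CO3²⁻] = (α₁ + 2α₂)·DIC
At pH 7.81: [H⁺]/K1 = 10^-1.96 = 0.010965, K2/[H⁺] = 10^-1.40 = 0.039811
α₁ = 1/(1 + 0.010965 + 0.039811) = 1/1.0508 = 0.9517; α₂ = α₁·K2/[H⁺] = 0.03789
α₁ + 2α₂ = 1.0275
CA = 1.0275 × 1.96 = 2.01 mmol/kg

CA = 2.01 mmol/kg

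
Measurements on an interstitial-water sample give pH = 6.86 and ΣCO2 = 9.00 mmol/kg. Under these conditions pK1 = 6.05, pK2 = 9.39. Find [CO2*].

α₀ = 1 / (1 + K1/[H⁺] + K1K2/[H⁺]²) = 1 / (1 + 10^+0.81 + 10^-1.72)
   = 1 / (1 + 6.4565 + 0.019055) = 1/7.4756 = 0.1338
[CO2*] = α₀ × DIC = 0.1338 × 9.00 = 1.20 mmol/kg

[CO2*] = 1.20 mmol/kg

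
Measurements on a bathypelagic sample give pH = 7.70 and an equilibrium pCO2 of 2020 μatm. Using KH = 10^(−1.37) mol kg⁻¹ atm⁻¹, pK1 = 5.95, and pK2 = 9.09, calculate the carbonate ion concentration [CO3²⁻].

[CO3²⁻] = 0.197 mmol/kg

[CO2*] = KH · pCO2 = 10^(−1.37) × 2020×10^-6 = 8.617×10^-5 mol/kg
α₀ = 1/(1 + K1/[H⁺] + K1K2/[H⁺]²) = 1/(1 + 10^+1.75 + 10^+0.36) = 0.01680
DIC = [CO2*]/α₀ = 8.617×10^-5 / 0.01680 = 5.129 mmol/kg
[CO3²⁻] = α₂·DIC; α₂ = 0.03849, so [CO3²⁻] = 0.03849 × 5.129 = 0.197 mmol/kg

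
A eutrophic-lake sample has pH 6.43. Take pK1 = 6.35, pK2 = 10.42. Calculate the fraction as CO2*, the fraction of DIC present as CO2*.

α₀ = 0.454

α₀ = 1 / (1 + K1/[H⁺] + K1K2/[H⁺]²) = 1 / (1 + 10^+0.08 + 10^-3.91)
   = 1 / (1 + 1.2023 + 0.00012303) = 1/2.2024 = 0.4541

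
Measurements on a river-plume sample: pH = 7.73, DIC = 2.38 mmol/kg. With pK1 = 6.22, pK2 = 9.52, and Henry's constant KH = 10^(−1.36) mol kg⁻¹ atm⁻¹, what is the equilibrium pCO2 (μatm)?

α₀ = 1 / (1 + K1/[H⁺] + K1K2/[H⁺]²) = 1 / (1 + 10^+1.51 + 10^-0.28)
   = 1 / (1 + 32.359 + 0.52481) = 1/33.884 = 0.02951
[CO2*] = α₀ × DIC = 0.02951 × 2.38 = 0.07024 mmol/kg
pCO2 = [CO2*]/KH = 7.024×10^-5 / 4.365×10^-2 = 1610 μatm

pCO2 = 1610 μatm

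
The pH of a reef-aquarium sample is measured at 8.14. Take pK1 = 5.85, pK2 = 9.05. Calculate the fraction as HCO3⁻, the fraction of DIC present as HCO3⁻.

α₁ = 1 / (1 + [H⁺]/K1 + K2/[H⁺]) = 1 / (1 + 10^-2.29 + 10^-0.91)
   = 1 / (1 + 0.0051286 + 0.12303) = 1/1.1282 = 0.8864

α₁ = 0.886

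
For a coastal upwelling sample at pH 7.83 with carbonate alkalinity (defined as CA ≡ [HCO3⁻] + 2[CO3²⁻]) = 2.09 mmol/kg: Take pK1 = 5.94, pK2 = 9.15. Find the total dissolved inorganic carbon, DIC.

DIC = 2.02 mmol/kg

CA = [HCO3⁻] + 2[CO3²⁻] = (α₁ + 2α₂)·DIC
At pH 7.83: [H⁺]/K1 = 10^-1.89 = 0.012882, K2/[H⁺] = 10^-1.32 = 0.047863
α₁ = 1/(1 + 0.012882 + 0.047863) = 1/1.0607 = 0.9427; α₂ = α₁·K2/[H⁺] = 0.04512
α₁ + 2α₂ = 1.0330
DIC = CA / (α₁ + 2α₂) = 2.09 / 1.0330 = 2.02 mmol/kg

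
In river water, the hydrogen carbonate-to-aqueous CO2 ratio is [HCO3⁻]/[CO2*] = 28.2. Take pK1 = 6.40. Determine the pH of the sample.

pH = 7.85

From K1 = [H⁺][HCO3⁻]/[CO2*]:  pH = pK1 + log₁₀([HCO3⁻]/[CO2*])
log₁₀(28.2) = +1.450
pH = 6.40 + (+1.450) = 7.85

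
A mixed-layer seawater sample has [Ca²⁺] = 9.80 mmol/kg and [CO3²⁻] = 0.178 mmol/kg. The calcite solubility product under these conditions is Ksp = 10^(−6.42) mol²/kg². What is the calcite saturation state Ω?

Ksp = 10^(−6.42) = 3.802×10^-7
Ω = [Ca²⁺][CO3²⁻]/Ksp = (9.80×10^-3)(0.178×10^-3) / 3.802×10^-7 = 4.59

Ω = 4.59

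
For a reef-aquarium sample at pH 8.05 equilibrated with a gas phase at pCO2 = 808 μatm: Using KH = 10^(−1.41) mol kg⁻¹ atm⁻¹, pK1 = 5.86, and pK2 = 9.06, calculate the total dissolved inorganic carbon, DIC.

DIC = 5.38 mmol/kg

[CO2*] = KH · pCO2 = 10^(−1.41) × 808×10^-6 = 3.143×10^-5 mol/kg
α₀ = 1/(1 + K1/[H⁺] + K1K2/[H⁺]²) = 1/(1 + 10^+2.19 + 10^+1.18) = 0.005847
DIC = [CO2*]/α₀ = 3.143×10^-5 / 0.005847 = 5.38 mmol/kg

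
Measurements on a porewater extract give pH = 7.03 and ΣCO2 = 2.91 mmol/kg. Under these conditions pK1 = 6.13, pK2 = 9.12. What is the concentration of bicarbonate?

α₁ = 1 / (1 + [H⁺]/K1 + K2/[H⁺]) = 1 / (1 + 10^-0.90 + 10^-2.09)
   = 1 / (1 + 0.12589 + 0.0081283) = 1/1.1340 = 0.8818
[HCO3⁻] = α₁ × DIC = 0.8818 × 2.91 = 2.57 mmol/kg

[HCO3⁻] = 2.57 mmol/kg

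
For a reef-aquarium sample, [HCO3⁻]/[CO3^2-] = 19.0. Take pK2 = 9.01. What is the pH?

pH = 7.73

From K2 = [H⁺][CO3^2-]/[HCO3⁻]:  pH = pK2 − log₁₀([HCO3⁻]/[CO3^2-])
log₁₀(19.0) = +1.279
pH = 9.01 − (+1.279) = 7.73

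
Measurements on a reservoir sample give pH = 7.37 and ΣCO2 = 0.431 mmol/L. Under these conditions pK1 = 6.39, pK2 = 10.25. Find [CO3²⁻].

[CO3²⁻] = 0.514 μmol/L

α₂ = 1 / (1 + [H⁺]/K2 + [H⁺]²/(K1K2)) = 1 / (1 + 10^+2.88 + 10^+1.90)
   = 1 / (1 + 758.58 + 79.433) = 1/839.01 = 0.001192
[CO3²⁻] = α₂ × DIC = 0.001192 × 0.431 = 0.000514 mmol/L = 0.514 μmol/L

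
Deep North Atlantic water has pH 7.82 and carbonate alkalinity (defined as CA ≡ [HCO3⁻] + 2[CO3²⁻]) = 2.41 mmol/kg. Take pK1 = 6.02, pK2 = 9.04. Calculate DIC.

CA = [HCO3⁻] + 2[CO3²⁻] = (α₁ + 2α₂)·DIC
At pH 7.82: [H⁺]/K1 = 10^-1.80 = 0.015849, K2/[H⁺] = 10^-1.22 = 0.060256
α₁ = 1/(1 + 0.015849 + 0.060256) = 1/1.0761 = 0.9293; α₂ = α₁·K2/[H⁺] = 0.05599
α₁ + 2α₂ = 1.0413
DIC = CA / (α₁ + 2α₂) = 2.41 / 1.0413 = 2.31 mmol/kg

DIC = 2.31 mmol/kg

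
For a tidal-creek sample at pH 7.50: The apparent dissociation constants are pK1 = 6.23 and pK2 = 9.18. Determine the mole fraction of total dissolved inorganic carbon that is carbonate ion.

α₂ = 0.0194

α₂ = 1 / (1 + [H⁺]/K2 + [H⁺]²/(K1K2)) = 1 / (1 + 10^+1.68 + 10^+0.41)
   = 1 / (1 + 47.863 + 2.5704) = 1/51.433 = 0.01944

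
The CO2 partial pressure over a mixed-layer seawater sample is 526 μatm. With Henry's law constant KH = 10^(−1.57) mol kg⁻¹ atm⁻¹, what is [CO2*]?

KH = 10^(−1.57) = 2.692×10^-2 mol kg⁻¹ atm⁻¹
[CO2*] = KH · pCO2 = 2.692×10^-2 × 526×10^-6 atm = 1.42×10^-5 mol/kg

[CO2*] = 14.2 μmol/kg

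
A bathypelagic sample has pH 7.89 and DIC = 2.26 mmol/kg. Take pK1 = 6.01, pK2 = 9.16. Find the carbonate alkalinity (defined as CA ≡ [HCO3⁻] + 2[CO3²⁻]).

CA = 2.35 mmol/kg

CA = [HCO3⁻] + 2[CO3²⁻] = (α₁ + 2α₂)·DIC
At pH 7.89: [H⁺]/K1 = 10^-1.88 = 0.013183, K2/[H⁺] = 10^-1.27 = 0.053703
α₁ = 1/(1 + 0.013183 + 0.053703) = 1/1.0669 = 0.9373; α₂ = α₁·K2/[H⁺] = 0.05034
α₁ + 2α₂ = 1.0380
CA = 1.0380 × 2.26 = 2.35 mmol/kg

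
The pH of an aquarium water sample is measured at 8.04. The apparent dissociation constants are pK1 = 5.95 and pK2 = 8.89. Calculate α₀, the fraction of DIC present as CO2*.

α₀ = 0.00707

α₀ = 1 / (1 + K1/[H⁺] + K1K2/[H⁺]²) = 1 / (1 + 10^+2.09 + 10^+1.24)
   = 1 / (1 + 123.03 + 17.378) = 1/141.40 = 0.007072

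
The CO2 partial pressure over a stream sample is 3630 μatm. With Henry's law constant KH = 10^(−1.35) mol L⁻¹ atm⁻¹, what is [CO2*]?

KH = 10^(−1.35) = 4.467×10^-2 mol L⁻¹ atm⁻¹
[CO2*] = KH · pCO2 = 4.467×10^-2 × 3630×10^-6 atm = 1.62×10^-4 mol/L

[CO2*] = 162 μmol/L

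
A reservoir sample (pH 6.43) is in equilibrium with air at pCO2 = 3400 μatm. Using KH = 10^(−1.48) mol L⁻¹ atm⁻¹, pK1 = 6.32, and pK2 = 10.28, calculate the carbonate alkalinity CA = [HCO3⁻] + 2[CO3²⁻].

CA = 0.145 mmol/L

[CO2*] = KH · pCO2 = 10^(−1.48) × 3400×10^-6 = 1.126×10^-4 mol/L
α₀ = 1/(1 + K1/[H⁺] + K1K2/[H⁺]²) = 1/(1 + 10^+0.11 + 10^-3.74) = 0.4370
DIC = [CO2*]/α₀ = 1.126×10^-4 / 0.4370 = 0.2576 mmol/L
CA = (α₁ + 2α₂)·DIC = (0.5629 + 2×7.952×10^-5) × 0.2576 = 0.145 mmol/L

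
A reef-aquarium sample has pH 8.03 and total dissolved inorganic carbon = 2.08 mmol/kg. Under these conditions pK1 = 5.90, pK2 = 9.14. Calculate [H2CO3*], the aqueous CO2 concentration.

α₀ = 1 / (1 + K1/[H⁺] + K1K2/[H⁺]²) = 1 / (1 + 10^+2.13 + 10^+1.02)
   = 1 / (1 + 134.90 + 10.471) = 1/146.37 = 0.006832
[CO2*] = α₀ × DIC = 0.006832 × 2.08 = 0.0142 mmol/kg = 14.2 μmol/kg

[CO2*] = 14.2 μmol/kg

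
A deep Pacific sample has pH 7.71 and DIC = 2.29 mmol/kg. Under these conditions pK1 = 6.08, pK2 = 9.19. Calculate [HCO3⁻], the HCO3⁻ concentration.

[HCO3⁻] = 2.17 mmol/kg

α₁ = 1 / (1 + [H⁺]/K1 + K2/[H⁺]) = 1 / (1 + 10^-1.63 + 10^-1.48)
   = 1 / (1 + 0.023442 + 0.033113) = 1/1.0566 = 0.9465
[HCO3⁻] = α₁ × DIC = 0.9465 × 2.29 = 2.17 mmol/kg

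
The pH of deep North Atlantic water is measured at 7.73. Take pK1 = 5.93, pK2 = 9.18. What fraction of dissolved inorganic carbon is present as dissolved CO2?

α₀ = 0.0151

α₀ = 1 / (1 + K1/[H⁺] + K1K2/[H⁺]²) = 1 / (1 + 10^+1.80 + 10^+0.35)
   = 1 / (1 + 63.096 + 2.2387) = 1/66.334 = 0.01508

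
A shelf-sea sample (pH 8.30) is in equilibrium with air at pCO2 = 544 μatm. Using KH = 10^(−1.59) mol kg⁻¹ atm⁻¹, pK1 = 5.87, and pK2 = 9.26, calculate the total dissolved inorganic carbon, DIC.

[CO2*] = KH · pCO2 = 10^(−1.59) × 544×10^-6 = 1.398×10^-5 mol/kg
α₀ = 1/(1 + K1/[H⁺] + K1K2/[H⁺]²) = 1/(1 + 10^+2.43 + 10^+1.47) = 0.003337
DIC = [CO2*]/α₀ = 1.398×10^-5 / 0.003337 = 4.19 mmol/kg

DIC = 4.19 mmol/kg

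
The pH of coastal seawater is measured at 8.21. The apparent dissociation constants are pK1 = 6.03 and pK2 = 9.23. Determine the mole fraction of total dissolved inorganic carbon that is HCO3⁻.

α₁ = 1 / (1 + [H⁺]/K1 + K2/[H⁺]) = 1 / (1 + 10^-2.18 + 10^-1.02)
   = 1 / (1 + 0.0066069 + 0.095499) = 1/1.1021 = 0.9074

α₁ = 0.907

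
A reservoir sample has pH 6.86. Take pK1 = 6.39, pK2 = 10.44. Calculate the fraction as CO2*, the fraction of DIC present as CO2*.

α₀ = 0.253

α₀ = 1 / (1 + K1/[H⁺] + K1K2/[H⁺]²) = 1 / (1 + 10^+0.47 + 10^-3.11)
   = 1 / (1 + 2.9512 + 0.00077625) = 1/3.9520 = 0.2530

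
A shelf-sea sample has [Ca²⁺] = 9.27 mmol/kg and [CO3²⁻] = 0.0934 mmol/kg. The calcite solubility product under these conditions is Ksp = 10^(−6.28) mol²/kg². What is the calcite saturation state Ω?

Ω = 1.65

Ksp = 10^(−6.28) = 5.248×10^-7
Ω = [Ca²⁺][CO3²⁻]/Ksp = (9.27×10^-3)(0.0934×10^-3) / 5.248×10^-7 = 1.65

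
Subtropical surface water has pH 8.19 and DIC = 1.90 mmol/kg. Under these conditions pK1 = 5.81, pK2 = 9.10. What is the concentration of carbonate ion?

[CO3²⁻] = 0.207 mmol/kg

α₂ = 1 / (1 + [H⁺]/K2 + [H⁺]²/(K1K2)) = 1 / (1 + 10^+0.91 + 10^-1.47)
   = 1 / (1 + 8.1283 + 0.033884) = 1/9.1622 = 0.1091
[CO3²⁻] = α₂ × DIC = 0.1091 × 1.90 = 0.207 mmol/kg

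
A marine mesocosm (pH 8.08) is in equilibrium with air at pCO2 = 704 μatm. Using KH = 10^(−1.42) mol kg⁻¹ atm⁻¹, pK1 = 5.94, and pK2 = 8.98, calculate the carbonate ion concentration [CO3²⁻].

[CO2*] = KH · pCO2 = 10^(−1.42) × 704×10^-6 = 2.677×10^-5 mol/kg
α₀ = 1/(1 + K1/[H⁺] + K1K2/[H⁺]²) = 1/(1 + 10^+2.14 + 10^+1.24) = 0.006393
DIC = [CO2*]/α₀ = 2.677×10^-5 / 0.006393 = 4.187 mmol/kg
[CO3²⁻] = α₂·DIC; α₂ = 0.1111, so [CO3²⁻] = 0.1111 × 4.187 = 0.465 mmol/kg

[CO3²⁻] = 0.465 mmol/kg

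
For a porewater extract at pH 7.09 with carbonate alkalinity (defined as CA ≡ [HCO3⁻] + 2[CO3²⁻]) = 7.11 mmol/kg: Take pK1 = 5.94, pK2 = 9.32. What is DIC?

CA = [HCO3⁻] + 2[CO3²⁻] = (α₁ + 2α₂)·DIC
At pH 7.09: [H⁺]/K1 = 10^-1.15 = 0.070795, K2/[H⁺] = 10^-2.23 = 0.0058884
α₁ = 1/(1 + 0.070795 + 0.0058884) = 1/1.0767 = 0.9288; α₂ = α₁·K2/[H⁺] = 0.005469
α₁ + 2α₂ = 0.9397
DIC = CA / (α₁ + 2α₂) = 7.11 / 0.9397 = 7.57 mmol/kg

DIC = 7.57 mmol/kg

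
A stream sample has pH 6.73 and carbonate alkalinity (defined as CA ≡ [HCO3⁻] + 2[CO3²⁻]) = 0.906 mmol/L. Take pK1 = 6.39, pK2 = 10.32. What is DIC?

CA = [HCO3⁻] + 2[CO3²⁻] = (α₁ + 2α₂)·DIC
At pH 6.73: [H⁺]/K1 = 10^-0.34 = 0.45709, K2/[H⁺] = 10^-3.59 = 0.00025704
α₁ = 1/(1 + 0.45709 + 0.00025704) = 1/1.4573 = 0.6862; α₂ = α₁·K2/[H⁺] = 0.0001764
α₁ + 2α₂ = 0.6865
DIC = CA / (α₁ + 2α₂) = 0.906 / 0.6865 = 1.32 mmol/L

DIC = 1.32 mmol/L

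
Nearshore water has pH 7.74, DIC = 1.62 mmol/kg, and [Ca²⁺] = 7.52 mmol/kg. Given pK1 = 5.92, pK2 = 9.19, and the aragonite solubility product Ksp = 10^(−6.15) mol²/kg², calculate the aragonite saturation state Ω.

α₂ = 1 / (1 + [H⁺]/K2 + [H⁺]²/(K1K2)) = 1 / (1 + 10^+1.45 + 10^-0.37)
   = 1 / (1 + 28.184 + 0.42658) = 1/29.610 = 0.03377
[CO3²⁻] = α₂ × DIC = 0.03377 × 1.62 = 0.05471 mmol/kg
Ksp = 10^(−6.15) = 7.079×10^-7
Ω = [Ca²⁺][CO3²⁻]/Ksp = (7.52×10^-3)(5.471×10^-5) / 7.079×10^-7 = 0.581

Ω = 0.581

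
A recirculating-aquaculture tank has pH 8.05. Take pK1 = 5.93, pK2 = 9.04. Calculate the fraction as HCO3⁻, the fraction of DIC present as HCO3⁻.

α₁ = 0.901

α₁ = 1 / (1 + [H⁺]/K1 + K2/[H⁺]) = 1 / (1 + 10^-2.12 + 10^-0.99)
   = 1 / (1 + 0.0075858 + 0.10233) = 1/1.1099 = 0.9010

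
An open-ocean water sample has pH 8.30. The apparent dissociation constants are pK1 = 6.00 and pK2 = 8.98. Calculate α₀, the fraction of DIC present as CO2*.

α₀ = 1 / (1 + K1/[H⁺] + K1K2/[H⁺]²) = 1 / (1 + 10^+2.30 + 10^+1.62)
   = 1 / (1 + 199.53 + 41.687) = 1/242.21 = 0.004129

α₀ = 0.00413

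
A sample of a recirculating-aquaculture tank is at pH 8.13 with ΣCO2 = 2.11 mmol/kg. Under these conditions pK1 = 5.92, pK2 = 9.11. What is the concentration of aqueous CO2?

α₀ = 1 / (1 + K1/[H⁺] + K1K2/[H⁺]²) = 1 / (1 + 10^+2.21 + 10^+1.23)
   = 1 / (1 + 162.18 + 16.982) = 1/180.16 = 0.005551
[CO2*] = α₀ × DIC = 0.005551 × 2.11 = 0.0117 mmol/kg = 11.7 μmol/kg

[CO2*] = 11.7 μmol/kg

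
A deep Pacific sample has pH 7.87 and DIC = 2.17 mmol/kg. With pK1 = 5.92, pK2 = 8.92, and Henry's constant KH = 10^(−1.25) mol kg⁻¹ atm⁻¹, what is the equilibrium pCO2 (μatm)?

α₀ = 1 / (1 + K1/[H⁺] + K1K2/[H⁺]²) = 1 / (1 + 10^+1.95 + 10^+0.90)
   = 1 / (1 + 89.125 + 7.9433) = 1/98.068 = 0.01020
[CO2*] = α₀ × DIC = 0.01020 × 2.17 = 0.02213 mmol/kg
pCO2 = [CO2*]/KH = 2.213×10^-5 / 5.623×10^-2 = 393 μatm

pCO2 = 393 μatm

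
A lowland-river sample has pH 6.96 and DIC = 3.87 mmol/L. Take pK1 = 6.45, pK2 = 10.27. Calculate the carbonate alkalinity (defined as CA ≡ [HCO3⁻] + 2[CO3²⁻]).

CA = 2.96 mmol/L

CA = [HCO3⁻] + 2[CO3²⁻] = (α₁ + 2α₂)·DIC
At pH 6.96: [H⁺]/K1 = 10^-0.51 = 0.30903, K2/[H⁺] = 10^-3.31 = 0.00048978
α₁ = 1/(1 + 0.30903 + 0.00048978) = 1/1.3095 = 0.7636; α₂ = α₁·K2/[H⁺] = 0.0003740
α₁ + 2α₂ = 0.7644
CA = 0.7644 × 3.87 = 2.96 mmol/L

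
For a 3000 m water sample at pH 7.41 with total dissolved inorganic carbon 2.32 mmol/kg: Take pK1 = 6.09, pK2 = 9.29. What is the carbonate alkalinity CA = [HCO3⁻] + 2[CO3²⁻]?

CA = 2.24 mmol/kg

CA = [HCO3⁻] + 2[CO3²⁻] = (α₁ + 2α₂)·DIC
At pH 7.41: [H⁺]/K1 = 10^-1.32 = 0.047863, K2/[H⁺] = 10^-1.88 = 0.013183
α₁ = 1/(1 + 0.047863 + 0.013183) = 1/1.0610 = 0.9425; α₂ = α₁·K2/[H⁺] = 0.01242
α₁ + 2α₂ = 0.9673
CA = 0.9673 × 2.32 = 2.24 mmol/kg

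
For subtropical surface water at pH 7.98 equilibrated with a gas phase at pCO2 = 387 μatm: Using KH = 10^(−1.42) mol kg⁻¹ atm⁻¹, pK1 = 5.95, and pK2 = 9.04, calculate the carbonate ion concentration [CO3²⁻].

[CO3²⁻] = 0.137 mmol/kg

[CO2*] = KH · pCO2 = 10^(−1.42) × 387×10^-6 = 1.471×10^-5 mol/kg
α₀ = 1/(1 + K1/[H⁺] + K1K2/[H⁺]²) = 1/(1 + 10^+2.03 + 10^+0.97) = 0.008512
DIC = [CO2*]/α₀ = 1.471×10^-5 / 0.008512 = 1.729 mmol/kg
[CO3²⁻] = α₂·DIC; α₂ = 0.07944, so [CO3²⁻] = 0.07944 × 1.729 = 0.137 mmol/kg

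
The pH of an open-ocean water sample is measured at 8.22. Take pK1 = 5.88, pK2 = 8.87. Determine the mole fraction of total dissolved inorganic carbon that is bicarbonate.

α₁ = 0.814

α₁ = 1 / (1 + [H⁺]/K1 + K2/[H⁺]) = 1 / (1 + 10^-2.34 + 10^-0.65)
   = 1 / (1 + 0.0045709 + 0.22387) = 1/1.2284 = 0.8140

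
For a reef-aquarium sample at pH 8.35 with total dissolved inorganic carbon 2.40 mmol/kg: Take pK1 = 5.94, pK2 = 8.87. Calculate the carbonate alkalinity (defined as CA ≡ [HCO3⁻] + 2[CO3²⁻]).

CA = 2.95 mmol/kg

CA = [HCO3⁻] + 2[CO3²⁻] = (α₁ + 2α₂)·DIC
At pH 8.35: [H⁺]/K1 = 10^-2.41 = 0.0038905, K2/[H⁺] = 10^-0.52 = 0.30200
α₁ = 1/(1 + 0.0038905 + 0.30200) = 1/1.3059 = 0.7658; α₂ = α₁·K2/[H⁺] = 0.2313
α₁ + 2α₂ = 1.2283
CA = 1.2283 × 2.40 = 2.95 mmol/kg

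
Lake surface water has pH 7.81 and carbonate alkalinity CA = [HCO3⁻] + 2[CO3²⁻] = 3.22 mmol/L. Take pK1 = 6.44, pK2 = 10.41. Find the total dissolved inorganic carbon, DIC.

DIC = 3.35 mmol/L

CA = [HCO3⁻] + 2[CO3²⁻] = (α₁ + 2α₂)·DIC
At pH 7.81: [H⁺]/K1 = 10^-1.37 = 0.042658, K2/[H⁺] = 10^-2.60 = 0.0025119
α₁ = 1/(1 + 0.042658 + 0.0025119) = 1/1.0452 = 0.9568; α₂ = α₁·K2/[H⁺] = 0.002403
α₁ + 2α₂ = 0.9616
DIC = CA / (α₁ + 2α₂) = 3.22 / 0.9616 = 3.35 mmol/L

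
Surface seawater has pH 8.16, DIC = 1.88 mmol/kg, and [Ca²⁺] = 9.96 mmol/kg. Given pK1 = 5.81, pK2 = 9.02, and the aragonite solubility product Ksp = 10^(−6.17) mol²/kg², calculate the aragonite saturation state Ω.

Ω = 3.35

α₂ = 1 / (1 + [H⁺]/K2 + [H⁺]²/(K1K2)) = 1 / (1 + 10^+0.86 + 10^-1.49)
   = 1 / (1 + 7.2444 + 0.032359) = 1/8.2767 = 0.1208
[CO3²⁻] = α₂ × DIC = 0.1208 × 1.88 = 0.2271 mmol/kg
Ksp = 10^(−6.17) = 6.761×10^-7
Ω = [Ca²⁺][CO3²⁻]/Ksp = (9.96×10^-3)(2.271×10^-4) / 6.761×10^-7 = 3.35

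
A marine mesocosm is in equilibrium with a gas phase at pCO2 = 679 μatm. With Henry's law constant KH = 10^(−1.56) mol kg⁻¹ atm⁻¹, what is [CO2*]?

[CO2*] = 18.7 μmol/kg

KH = 10^(−1.56) = 2.754×10^-2 mol kg⁻¹ atm⁻¹
[CO2*] = KH · pCO2 = 2.754×10^-2 × 679×10^-6 atm = 1.87×10^-5 mol/kg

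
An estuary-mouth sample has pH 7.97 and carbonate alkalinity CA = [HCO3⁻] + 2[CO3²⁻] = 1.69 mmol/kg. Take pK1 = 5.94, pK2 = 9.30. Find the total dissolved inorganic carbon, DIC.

CA = [HCO3⁻] + 2[CO3²⁻] = (α₁ + 2α₂)·DIC
At pH 7.97: [H⁺]/K1 = 10^-2.03 = 0.0093325, K2/[H⁺] = 10^-1.33 = 0.046774
α₁ = 1/(1 + 0.0093325 + 0.046774) = 1/1.0561 = 0.9469; α₂ = α₁·K2/[H⁺] = 0.04429
α₁ + 2α₂ = 1.0355
DIC = CA / (α₁ + 2α₂) = 1.69 / 1.0355 = 1.63 mmol/kg

DIC = 1.63 mmol/kg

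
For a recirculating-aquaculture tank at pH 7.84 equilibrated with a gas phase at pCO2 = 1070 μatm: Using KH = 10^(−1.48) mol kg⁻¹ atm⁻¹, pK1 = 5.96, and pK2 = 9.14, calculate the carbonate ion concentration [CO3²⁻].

[CO2*] = KH · pCO2 = 10^(−1.48) × 1070×10^-6 = 3.543×10^-5 mol/kg
α₀ = 1/(1 + K1/[H⁺] + K1K2/[H⁺]²) = 1/(1 + 10^+1.88 + 10^+0.58) = 0.01240
DIC = [CO2*]/α₀ = 3.543×10^-5 / 0.01240 = 2.858 mmol/kg
[CO3²⁻] = α₂·DIC; α₂ = 0.04714, so [CO3²⁻] = 0.04714 × 2.858 = 0.135 mmol/kg

[CO3²⁻] = 0.135 mmol/kg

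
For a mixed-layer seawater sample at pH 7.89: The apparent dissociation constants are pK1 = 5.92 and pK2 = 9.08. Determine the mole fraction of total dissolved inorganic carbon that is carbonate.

α₂ = 1 / (1 + [H⁺]/K2 + [H⁺]²/(K1K2)) = 1 / (1 + 10^+1.19 + 10^-0.78)
   = 1 / (1 + 15.488 + 0.16596) = 1/16.654 = 0.06005

α₂ = 0.0600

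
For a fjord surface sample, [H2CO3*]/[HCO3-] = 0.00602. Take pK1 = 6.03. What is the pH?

From K1 = [H⁺][HCO3-]/[H2CO3*]:  pH = pK1 − log₁₀([H2CO3*]/[HCO3-])
log₁₀(0.00602) = -2.220
pH = 6.03 − (-2.220) = 8.25

pH = 8.25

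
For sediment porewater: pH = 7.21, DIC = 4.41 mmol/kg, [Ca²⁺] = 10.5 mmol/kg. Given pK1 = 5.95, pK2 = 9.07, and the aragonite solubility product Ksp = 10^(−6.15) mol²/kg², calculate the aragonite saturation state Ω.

Ω = 0.845

α₂ = 1 / (1 + [H⁺]/K2 + [H⁺]²/(K1K2)) = 1 / (1 + 10^+1.86 + 10^+0.60)
   = 1 / (1 + 72.444 + 3.9811) = 1/77.425 = 0.01292
[CO3²⁻] = α₂ × DIC = 0.01292 × 4.41 = 0.05696 mmol/kg
Ksp = 10^(−6.15) = 7.079×10^-7
Ω = [Ca²⁺][CO3²⁻]/Ksp = (10.5×10^-3)(5.696×10^-5) / 7.079×10^-7 = 0.845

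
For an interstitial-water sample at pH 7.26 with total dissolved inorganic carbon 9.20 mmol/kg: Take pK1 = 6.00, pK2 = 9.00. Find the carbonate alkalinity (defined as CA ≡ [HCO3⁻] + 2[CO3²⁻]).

CA = [HCO3⁻] + 2[CO3²⁻] = (α₁ + 2α₂)·DIC
At pH 7.26: [H⁺]/K1 = 10^-1.26 = 0.054954, K2/[H⁺] = 10^-1.74 = 0.018197
α₁ = 1/(1 + 0.054954 + 0.018197) = 1/1.0732 = 0.9318; α₂ = α₁·K2/[H⁺] = 0.01696
α₁ + 2α₂ = 0.9657
CA = 0.9657 × 9.20 = 8.88 mmol/kg

CA = 8.88 mmol/kg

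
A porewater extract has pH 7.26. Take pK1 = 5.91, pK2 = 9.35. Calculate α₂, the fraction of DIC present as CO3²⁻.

α₂ = 1 / (1 + [H⁺]/K2 + [H⁺]²/(K1K2)) = 1 / (1 + 10^+2.09 + 10^+0.74)
   = 1 / (1 + 123.03 + 5.4954) = 1/129.52 = 0.007721

α₂ = 0.00772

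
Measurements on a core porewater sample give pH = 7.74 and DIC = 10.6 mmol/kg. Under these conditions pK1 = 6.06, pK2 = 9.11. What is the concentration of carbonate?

α₂ = 1 / (1 + [H⁺]/K2 + [H⁺]²/(K1K2)) = 1 / (1 + 10^+1.37 + 10^-0.31)
   = 1 / (1 + 23.442 + 0.48978) = 1/24.932 = 0.04011
[CO3²⁻] = α₂ × DIC = 0.04011 × 10.6 = 0.425 mmol/kg

[CO3²⁻] = 0.425 mmol/kg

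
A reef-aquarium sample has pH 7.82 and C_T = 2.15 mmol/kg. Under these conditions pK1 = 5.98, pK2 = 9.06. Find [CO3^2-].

α₂ = 1 / (1 + [H⁺]/K2 + [H⁺]²/(K1K2)) = 1 / (1 + 10^+1.24 + 10^-0.60)
   = 1 / (1 + 17.378 + 0.25119) = 1/18.629 = 0.05368
[CO3²⁻] = α₂ × DIC = 0.05368 × 2.15 = 0.115 mmol/kg

[CO3²⁻] = 0.115 mmol/kg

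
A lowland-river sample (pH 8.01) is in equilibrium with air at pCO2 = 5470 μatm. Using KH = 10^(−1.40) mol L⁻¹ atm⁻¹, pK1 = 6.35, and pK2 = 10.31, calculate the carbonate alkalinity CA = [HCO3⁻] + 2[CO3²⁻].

[CO2*] = KH · pCO2 = 10^(−1.40) × 5470×10^-6 = 2.178×10^-4 mol/L
α₀ = 1/(1 + K1/[H⁺] + K1K2/[H⁺]²) = 1/(1 + 10^+1.66 + 10^-0.64) = 0.02130
DIC = [CO2*]/α₀ = 2.178×10^-4 / 0.02130 = 10.22 mmol/L
CA = (α₁ + 2α₂)·DIC = (0.9738 + 2×0.004881) × 10.22 = 10.1 mmol/L

CA = 10.1 mmol/L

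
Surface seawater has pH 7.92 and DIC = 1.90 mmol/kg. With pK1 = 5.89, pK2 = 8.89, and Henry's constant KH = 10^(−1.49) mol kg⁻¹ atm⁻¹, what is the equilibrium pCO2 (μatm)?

α₀ = 1 / (1 + K1/[H⁺] + K1K2/[H⁺]²) = 1 / (1 + 10^+2.03 + 10^+1.06)
   = 1 / (1 + 107.15 + 11.482) = 1/119.63 = 0.008359
[CO2*] = α₀ × DIC = 0.008359 × 1.90 = 0.01588 mmol/kg = 15.88 μmol/kg
pCO2 = [CO2*]/KH = 1.588×10^-5 / 3.236×10^-2 = 491 μatm

pCO2 = 491 μatm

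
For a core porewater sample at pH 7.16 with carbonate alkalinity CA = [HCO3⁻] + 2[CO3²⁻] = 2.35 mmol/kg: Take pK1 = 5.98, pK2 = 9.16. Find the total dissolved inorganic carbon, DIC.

DIC = 2.48 mmol/kg

CA = [HCO3⁻] + 2[CO3²⁻] = (α₁ + 2α₂)·DIC
At pH 7.16: [H⁺]/K1 = 10^-1.18 = 0.066069, K2/[H⁺] = 10^-2.00 = 0.010000
α₁ = 1/(1 + 0.066069 + 0.010000) = 1/1.0761 = 0.9293; α₂ = α₁·K2/[H⁺] = 0.009293
α₁ + 2α₂ = 0.9479
DIC = CA / (α₁ + 2α₂) = 2.35 / 0.9479 = 2.48 mmol/kg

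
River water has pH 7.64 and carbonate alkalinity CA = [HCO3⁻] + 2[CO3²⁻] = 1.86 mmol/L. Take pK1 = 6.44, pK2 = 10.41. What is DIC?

DIC = 1.97 mmol/L

CA = [HCO3⁻] + 2[CO3²⁻] = (α₁ + 2α₂)·DIC
At pH 7.64: [H⁺]/K1 = 10^-1.20 = 0.063096, K2/[H⁺] = 10^-2.77 = 0.0016982
α₁ = 1/(1 + 0.063096 + 0.0016982) = 1/1.0648 = 0.9391; α₂ = α₁·K2/[H⁺] = 0.001595
α₁ + 2α₂ = 0.9423
DIC = CA / (α₁ + 2α₂) = 1.86 / 0.9423 = 1.97 mmol/L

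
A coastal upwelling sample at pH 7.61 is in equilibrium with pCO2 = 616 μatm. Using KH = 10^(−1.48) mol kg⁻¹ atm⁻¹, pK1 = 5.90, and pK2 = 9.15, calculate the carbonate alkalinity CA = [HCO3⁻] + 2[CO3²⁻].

CA = 1.11 mmol/kg

[CO2*] = KH · pCO2 = 10^(−1.48) × 616×10^-6 = 2.040×10^-5 mol/kg
α₀ = 1/(1 + K1/[H⁺] + K1K2/[H⁺]²) = 1/(1 + 10^+1.71 + 10^+0.17) = 0.01860
DIC = [CO2*]/α₀ = 2.040×10^-5 / 0.01860 = 1.097 mmol/kg
CA = (α₁ + 2α₂)·DIC = (0.9539 + 2×0.02751) × 1.097 = 1.11 mmol/kg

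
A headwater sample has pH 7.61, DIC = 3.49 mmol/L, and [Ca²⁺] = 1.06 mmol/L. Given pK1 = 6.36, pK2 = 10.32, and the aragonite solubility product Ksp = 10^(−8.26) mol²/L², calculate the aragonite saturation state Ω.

α₂ = 1 / (1 + [H⁺]/K2 + [H⁺]²/(K1K2)) = 1 / (1 + 10^+2.71 + 10^+1.46)
   = 1 / (1 + 512.86 + 28.840) = 1/542.70 = 0.001843
[CO3²⁻] = α₂ × DIC = 0.001843 × 3.49 = 0.006431 mmol/L = 6.431 μmol/L
Ksp = 10^(−8.26) = 5.495×10^-9
Ω = [Ca²⁺][CO3²⁻]/Ksp = (1.06×10^-3)(6.431×10^-6) / 5.495×10^-9 = 1.24

Ω = 1.24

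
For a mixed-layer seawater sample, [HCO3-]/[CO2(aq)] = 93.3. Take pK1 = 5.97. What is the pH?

pH = 7.94

From K1 = [H⁺][HCO3-]/[CO2(aq)]:  pH = pK1 + log₁₀([HCO3-]/[CO2(aq)])
log₁₀(93.3) = +1.970
pH = 5.97 + (+1.970) = 7.94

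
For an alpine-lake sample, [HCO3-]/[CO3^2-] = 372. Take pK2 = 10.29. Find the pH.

pH = 7.72

From K2 = [H⁺][CO3^2-]/[HCO3-]:  pH = pK2 − log₁₀([HCO3-]/[CO3^2-])
log₁₀(372) = +2.571
pH = 10.29 − (+2.571) = 7.72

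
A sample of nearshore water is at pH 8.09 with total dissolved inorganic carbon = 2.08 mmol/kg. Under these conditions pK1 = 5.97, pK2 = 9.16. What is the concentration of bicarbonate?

α₁ = 1 / (1 + [H⁺]/K1 + K2/[H⁺]) = 1 / (1 + 10^-2.12 + 10^-1.07)
   = 1 / (1 + 0.0075858 + 0.085114) = 1/1.0927 = 0.9152
[HCO3⁻] = α₁ × DIC = 0.9152 × 2.08 = 1.90 mmol/kg

[HCO3⁻] = 1.90 mmol/kg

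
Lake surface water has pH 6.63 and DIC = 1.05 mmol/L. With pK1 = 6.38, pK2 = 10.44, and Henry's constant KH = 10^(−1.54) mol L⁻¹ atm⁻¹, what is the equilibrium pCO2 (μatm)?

pCO2 = 1.31×10^4 μatm

α₀ = 1 / (1 + K1/[H⁺] + K1K2/[H⁺]²) = 1 / (1 + 10^+0.25 + 10^-3.56)
   = 1 / (1 + 1.7783 + 0.00027542) = 1/2.7786 = 0.3599
[CO2*] = α₀ × DIC = 0.3599 × 1.05 = 0.3779 mmol/L
pCO2 = [CO2*]/KH = 3.779×10^-4 / 2.884×10^-2 = 1.31×10^4 μatm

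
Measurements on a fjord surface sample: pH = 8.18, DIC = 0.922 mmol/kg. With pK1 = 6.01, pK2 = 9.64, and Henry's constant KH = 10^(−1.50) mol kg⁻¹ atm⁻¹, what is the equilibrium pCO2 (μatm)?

pCO2 = 189 μatm

α₀ = 1 / (1 + K1/[H⁺] + K1K2/[H⁺]²) = 1 / (1 + 10^+2.17 + 10^+0.71)
   = 1 / (1 + 147.91 + 5.1286) = 1/154.04 = 0.006492
[CO2*] = α₀ × DIC = 0.006492 × 0.922 = 0.005985 mmol/kg = 5.985 μmol/kg
pCO2 = [CO2*]/KH = 5.985×10^-6 / 3.162×10^-2 = 189 μatm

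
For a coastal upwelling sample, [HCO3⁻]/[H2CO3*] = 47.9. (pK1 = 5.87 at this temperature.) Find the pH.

From K1 = [H⁺][HCO3⁻]/[H2CO3*]:  pH = pK1 + log₁₀([HCO3⁻]/[H2CO3*])
log₁₀(47.9) = +1.680
pH = 5.87 + (+1.680) = 7.55

pH = 7.55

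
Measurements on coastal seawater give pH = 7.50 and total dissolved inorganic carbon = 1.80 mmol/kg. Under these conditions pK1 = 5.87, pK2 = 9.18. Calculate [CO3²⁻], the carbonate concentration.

α₂ = 1 / (1 + [H⁺]/K2 + [H⁺]²/(K1K2)) = 1 / (1 + 10^+1.68 + 10^+0.05)
   = 1 / (1 + 47.863 + 1.1220) = 1/49.985 = 0.02001
[CO3²⁻] = α₂ × DIC = 0.02001 × 1.80 = 0.0360 mmol/kg

[CO3²⁻] = 0.0360 mmol/kg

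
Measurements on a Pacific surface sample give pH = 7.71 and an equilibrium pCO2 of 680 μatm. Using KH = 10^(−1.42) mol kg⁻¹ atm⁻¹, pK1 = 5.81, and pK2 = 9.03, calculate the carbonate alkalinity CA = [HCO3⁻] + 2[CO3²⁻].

CA = 2.25 mmol/kg

[CO2*] = KH · pCO2 = 10^(−1.42) × 680×10^-6 = 2.585×10^-5 mol/kg
α₀ = 1/(1 + K1/[H⁺] + K1K2/[H⁺]²) = 1/(1 + 10^+1.90 + 10^+0.58) = 0.01187
DIC = [CO2*]/α₀ = 2.585×10^-5 / 0.01187 = 2.178 mmol/kg
CA = (α₁ + 2α₂)·DIC = (0.9430 + 2×0.04513) × 2.178 = 2.25 mmol/kg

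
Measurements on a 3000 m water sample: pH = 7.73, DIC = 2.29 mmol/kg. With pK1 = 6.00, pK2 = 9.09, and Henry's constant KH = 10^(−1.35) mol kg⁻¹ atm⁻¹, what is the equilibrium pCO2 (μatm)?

α₀ = 1 / (1 + K1/[H⁺] + K1K2/[H⁺]²) = 1 / (1 + 10^+1.73 + 10^+0.37)
   = 1 / (1 + 53.703 + 2.3442) = 1/57.047 = 0.01753
[CO2*] = α₀ × DIC = 0.01753 × 2.29 = 0.04014 mmol/kg
pCO2 = [CO2*]/KH = 4.014×10^-5 / 4.467×10^-2 = 899 μatm

pCO2 = 899 μatm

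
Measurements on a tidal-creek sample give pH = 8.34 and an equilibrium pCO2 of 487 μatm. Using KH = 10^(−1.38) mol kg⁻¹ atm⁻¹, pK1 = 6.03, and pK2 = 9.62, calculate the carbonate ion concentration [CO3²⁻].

[CO3²⁻] = 0.218 mmol/kg

[CO2*] = KH · pCO2 = 10^(−1.38) × 487×10^-6 = 2.030×10^-5 mol/kg
α₀ = 1/(1 + K1/[H⁺] + K1K2/[H⁺]²) = 1/(1 + 10^+2.31 + 10^+1.03) = 0.004632
DIC = [CO2*]/α₀ = 2.030×10^-5 / 0.004632 = 4.383 mmol/kg
[CO3²⁻] = α₂·DIC; α₂ = 0.04963, so [CO3²⁻] = 0.04963 × 4.383 = 0.218 mmol/kg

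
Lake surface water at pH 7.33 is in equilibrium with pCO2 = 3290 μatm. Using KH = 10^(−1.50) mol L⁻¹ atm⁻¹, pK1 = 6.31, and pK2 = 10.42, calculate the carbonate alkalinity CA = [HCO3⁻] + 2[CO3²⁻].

CA = 1.09 mmol/L

[CO2*] = KH · pCO2 = 10^(−1.50) × 3290×10^-6 = 1.040×10^-4 mol/L
α₀ = 1/(1 + K1/[H⁺] + K1K2/[H⁺]²) = 1/(1 + 10^+1.02 + 10^-2.07) = 0.08711
DIC = [CO2*]/α₀ = 1.040×10^-4 / 0.08711 = 1.194 mmol/L
CA = (α₁ + 2α₂)·DIC = (0.9121 + 2×0.0007414) × 1.194 = 1.09 mmol/L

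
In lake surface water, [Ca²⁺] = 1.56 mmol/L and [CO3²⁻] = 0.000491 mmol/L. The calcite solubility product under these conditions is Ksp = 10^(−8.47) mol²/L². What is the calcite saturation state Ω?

Ksp = 10^(−8.47) = 3.388×10^-9
Ω = [Ca²⁺][CO3²⁻]/Ksp = (1.56×10^-3)(0.000491×10^-3) / 3.388×10^-9 = 0.226

Ω = 0.226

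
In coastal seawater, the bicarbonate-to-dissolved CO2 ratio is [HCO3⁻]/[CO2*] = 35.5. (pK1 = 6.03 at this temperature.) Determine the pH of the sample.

From K1 = [H⁺][HCO3⁻]/[CO2*]:  pH = pK1 + log₁₀([HCO3⁻]/[CO2*])
log₁₀(35.5) = +1.550
pH = 6.03 + (+1.550) = 7.58

pH = 7.58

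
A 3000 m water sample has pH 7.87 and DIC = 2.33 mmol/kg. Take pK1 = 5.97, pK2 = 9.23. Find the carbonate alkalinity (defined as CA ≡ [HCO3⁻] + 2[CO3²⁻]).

CA = [HCO3⁻] + 2[CO3²⁻] = (α₁ + 2α₂)·DIC
At pH 7.87: [H⁺]/K1 = 10^-1.90 = 0.012589, K2/[H⁺] = 10^-1.36 = 0.043652
α₁ = 1/(1 + 0.012589 + 0.043652) = 1/1.0562 = 0.9468; α₂ = α₁·K2/[H⁺] = 0.04133
α₁ + 2α₂ = 1.0294
CA = 1.0294 × 2.33 = 2.40 mmol/kg

CA = 2.40 mmol/kg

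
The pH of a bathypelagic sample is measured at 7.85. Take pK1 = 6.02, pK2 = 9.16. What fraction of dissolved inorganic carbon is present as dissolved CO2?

α₀ = 0.0139

α₀ = 1 / (1 + K1/[H⁺] + K1K2/[H⁺]²) = 1 / (1 + 10^+1.83 + 10^+0.52)
   = 1 / (1 + 67.608 + 3.3113) = 1/71.920 = 0.01390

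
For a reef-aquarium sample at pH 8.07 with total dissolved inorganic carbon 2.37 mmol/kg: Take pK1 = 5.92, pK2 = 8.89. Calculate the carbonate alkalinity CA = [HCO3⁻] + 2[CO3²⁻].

CA = 2.67 mmol/kg

CA = [HCO3⁻] + 2[CO3²⁻] = (α₁ + 2α₂)·DIC
At pH 8.07: [H⁺]/K1 = 10^-2.15 = 0.0070795, K2/[H⁺] = 10^-0.82 = 0.15136
α₁ = 1/(1 + 0.0070795 + 0.15136) = 1/1.1584 = 0.8632; α₂ = α₁·K2/[H⁺] = 0.1307
α₁ + 2α₂ = 1.1245
CA = 1.1245 × 2.37 = 2.67 mmol/kg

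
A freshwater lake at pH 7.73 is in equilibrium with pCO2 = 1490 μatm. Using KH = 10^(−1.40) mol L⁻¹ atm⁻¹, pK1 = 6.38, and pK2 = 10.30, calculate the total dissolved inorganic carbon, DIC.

[CO2*] = KH · pCO2 = 10^(−1.40) × 1490×10^-6 = 5.932×10^-5 mol/L
α₀ = 1/(1 + K1/[H⁺] + K1K2/[H⁺]²) = 1/(1 + 10^+1.35 + 10^-1.22) = 0.04265
DIC = [CO2*]/α₀ = 5.932×10^-5 / 0.04265 = 1.39 mmol/L

DIC = 1.39 mmol/L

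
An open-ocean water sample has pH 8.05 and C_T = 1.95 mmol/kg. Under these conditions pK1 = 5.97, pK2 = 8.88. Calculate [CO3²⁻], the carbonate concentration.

α₂ = 1 / (1 + [H⁺]/K2 + [H⁺]²/(K1K2)) = 1 / (1 + 10^+0.83 + 10^-1.25)
   = 1 / (1 + 6.7608 + 0.056234) = 1/7.8171 = 0.1279
[CO3²⁻] = α₂ × DIC = 0.1279 × 1.95 = 0.249 mmol/kg

[CO3²⁻] = 0.249 mmol/kg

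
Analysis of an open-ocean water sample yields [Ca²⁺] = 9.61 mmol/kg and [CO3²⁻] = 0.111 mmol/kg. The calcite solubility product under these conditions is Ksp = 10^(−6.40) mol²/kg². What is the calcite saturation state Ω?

Ω = 2.68

Ksp = 10^(−6.40) = 3.981×10^-7
Ω = [Ca²⁺][CO3²⁻]/Ksp = (9.61×10^-3)(0.111×10^-3) / 3.981×10^-7 = 2.68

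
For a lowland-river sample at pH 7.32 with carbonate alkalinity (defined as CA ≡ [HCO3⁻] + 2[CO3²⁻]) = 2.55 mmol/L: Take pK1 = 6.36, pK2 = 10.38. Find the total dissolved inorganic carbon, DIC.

CA = [HCO3⁻] + 2[CO3²⁻] = (α₁ + 2α₂)·DIC
At pH 7.32: [H⁺]/K1 = 10^-0.96 = 0.10965, K2/[H⁺] = 10^-3.06 = 0.00087096
α₁ = 1/(1 + 0.10965 + 0.00087096) = 1/1.1105 = 0.9005; α₂ = α₁·K2/[H⁺] = 0.0007843
α₁ + 2α₂ = 0.9020
DIC = CA / (α₁ + 2α₂) = 2.55 / 0.9020 = 2.83 mmol/L

DIC = 2.83 mmol/L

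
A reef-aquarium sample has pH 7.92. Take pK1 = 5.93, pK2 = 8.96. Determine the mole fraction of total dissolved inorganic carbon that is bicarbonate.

α₁ = 0.908

α₁ = 1 / (1 + [H⁺]/K1 + K2/[H⁺]) = 1 / (1 + 10^-1.99 + 10^-1.04)
   = 1 / (1 + 0.010233 + 0.091201) = 1/1.1014 = 0.9079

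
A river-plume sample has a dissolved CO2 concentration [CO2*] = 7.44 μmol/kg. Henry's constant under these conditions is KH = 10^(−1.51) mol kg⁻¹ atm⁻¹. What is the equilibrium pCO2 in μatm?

pCO2 = 241 μatm

KH = 10^(−1.51) = 3.090×10^-2 mol kg⁻¹ atm⁻¹
pCO2 = [CO2*]/KH = 7.44×10^-6 / 3.090×10^-2 = 2.41×10^-4 atm = 241 μatm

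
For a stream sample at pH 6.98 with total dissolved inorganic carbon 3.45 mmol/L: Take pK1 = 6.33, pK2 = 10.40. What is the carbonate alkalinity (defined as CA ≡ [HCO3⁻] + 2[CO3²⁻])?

CA = [HCO3⁻] + 2[CO3²⁻] = (α₁ + 2α₂)·DIC
At pH 6.98: [H⁺]/K1 = 10^-0.65 = 0.22387, K2/[H⁺] = 10^-3.42 = 0.00038019
α₁ = 1/(1 + 0.22387 + 0.00038019) = 1/1.2243 = 0.8168; α₂ = α₁·K2/[H⁺] = 0.0003105
α₁ + 2α₂ = 0.8174
CA = 0.8174 × 3.45 = 2.82 mmol/L

CA = 2.82 mmol/L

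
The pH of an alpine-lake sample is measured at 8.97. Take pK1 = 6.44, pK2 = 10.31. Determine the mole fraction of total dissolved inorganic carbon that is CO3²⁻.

α₂ = 0.0436

α₂ = 1 / (1 + [H⁺]/K2 + [H⁺]²/(K1K2)) = 1 / (1 + 10^+1.34 + 10^-1.19)
   = 1 / (1 + 21.878 + 0.064565) = 1/22.942 = 0.04359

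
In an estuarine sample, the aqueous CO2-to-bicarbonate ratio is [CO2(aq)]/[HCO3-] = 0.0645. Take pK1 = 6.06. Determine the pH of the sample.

From K1 = [H⁺][HCO3-]/[CO2(aq)]:  pH = pK1 − log₁₀([CO2(aq)]/[HCO3-])
log₁₀(0.0645) = -1.190
pH = 6.06 − (-1.190) = 7.25

pH = 7.25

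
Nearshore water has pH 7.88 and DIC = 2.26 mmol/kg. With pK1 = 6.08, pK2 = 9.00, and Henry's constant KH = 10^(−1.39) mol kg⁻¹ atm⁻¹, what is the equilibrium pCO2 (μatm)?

α₀ = 1 / (1 + K1/[H⁺] + K1K2/[H⁺]²) = 1 / (1 + 10^+1.80 + 10^+0.68)
   = 1 / (1 + 63.096 + 4.7863) = 1/68.882 = 0.01452
[CO2*] = α₀ × DIC = 0.01452 × 2.26 = 0.03281 mmol/kg
pCO2 = [CO2*]/KH = 3.281×10^-5 / 4.074×10^-2 = 805 μatm

pCO2 = 805 μatm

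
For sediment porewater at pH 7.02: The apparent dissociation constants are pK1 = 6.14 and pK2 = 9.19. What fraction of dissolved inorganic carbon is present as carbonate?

α₂ = 0.00594

α₂ = 1 / (1 + [H⁺]/K2 + [H⁺]²/(K1K2)) = 1 / (1 + 10^+2.17 + 10^+1.29)
   = 1 / (1 + 147.91 + 19.498) = 1/168.41 = 0.005938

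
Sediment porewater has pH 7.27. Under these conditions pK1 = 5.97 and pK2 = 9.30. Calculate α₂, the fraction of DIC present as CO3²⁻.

α₂ = 0.00881

α₂ = 1 / (1 + [H⁺]/K2 + [H⁺]²/(K1K2)) = 1 / (1 + 10^+2.03 + 10^+0.73)
   = 1 / (1 + 107.15 + 5.3703) = 1/113.52 = 0.008809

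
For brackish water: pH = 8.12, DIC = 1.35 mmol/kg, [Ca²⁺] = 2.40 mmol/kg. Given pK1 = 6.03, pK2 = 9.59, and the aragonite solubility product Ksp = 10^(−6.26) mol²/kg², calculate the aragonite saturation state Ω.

Ω = 0.192

α₂ = 1 / (1 + [H⁺]/K2 + [H⁺]²/(K1K2)) = 1 / (1 + 10^+1.47 + 10^-0.62)
   = 1 / (1 + 29.512 + 0.23988) = 1/30.752 = 0.03252
[CO3²⁻] = α₂ × DIC = 0.03252 × 1.35 = 0.04390 mmol/kg
Ksp = 10^(−6.26) = 5.495×10^-7
Ω = [Ca²⁺][CO3²⁻]/Ksp = (2.40×10^-3)(4.390×10^-5) / 5.495×10^-7 = 0.192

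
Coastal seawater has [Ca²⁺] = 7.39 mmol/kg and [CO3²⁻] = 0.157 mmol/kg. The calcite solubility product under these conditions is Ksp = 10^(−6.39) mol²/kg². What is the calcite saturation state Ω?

Ω = 2.85

Ksp = 10^(−6.39) = 4.074×10^-7
Ω = [Ca²⁺][CO3²⁻]/Ksp = (7.39×10^-3)(0.157×10^-3) / 4.074×10^-7 = 2.85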